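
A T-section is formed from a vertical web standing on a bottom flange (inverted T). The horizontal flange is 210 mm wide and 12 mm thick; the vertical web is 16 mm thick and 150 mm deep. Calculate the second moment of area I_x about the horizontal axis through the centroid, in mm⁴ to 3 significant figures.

Treat the section as a set of non-overlapping primitives; coordinates are from the bounding-box lower-left.
Flange: 210 × 12, A = 2 520 mm², y = 6 mm, Ī = 30 240 mm⁴.
Web: 16 × 150, A = 2 400 mm², y = 87 mm, Ī = 4 500 000 mm⁴.
Centroid: ȳ = ΣA·y / ΣA = 45.512 mm.
Transfer each piece to the horizontal axis through the centroid using Ī + A·d² with d = y − 45.512:
  flange: d = -39.512 mm → contributes +3 964 498 mm⁴
  web: d = 41.488 mm → contributes +8 630 971 mm⁴
Total I = 12 595 469 mm⁴.

I_x ≈ 1.26 × 10⁷ mm⁴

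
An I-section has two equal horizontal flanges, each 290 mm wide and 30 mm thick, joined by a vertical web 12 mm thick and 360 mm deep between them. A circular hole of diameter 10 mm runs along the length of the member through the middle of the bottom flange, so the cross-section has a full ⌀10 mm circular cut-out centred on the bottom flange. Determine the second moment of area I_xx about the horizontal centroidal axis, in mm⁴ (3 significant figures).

I_xx ≈ 7.07 × 10⁸ mm⁴

Break the section into simple shapes (no overlaps), measuring from the bottom-left corner of the bounding box.
Bottom flange: 290 × 30, A = 8 700 mm², y = 15 mm, Ī = 652 500 mm⁴.
Web: 12 × 360, A = 4 320 mm², y = 210 mm, Ī = 46 656 000 mm⁴.
Top flange: 290 × 30, A = 8 700 mm², y = 405 mm, Ī = 652 500 mm⁴.
Hole (subtracted): ⌀10, A = 78.54 mm², y = 15 mm, Ī = 490.87 mm⁴.
Centroid: ȳ = ΣA·y / ΣA = 210.71 mm.
Transfer each piece to the horizontal centroidal axis using Ī + A·d² with d = y − 210.71:
  bottom flange: d = -195.71 mm → contributes +333 875 521 mm⁴
  web: d = -0.70768 mm → contributes +46 658 164 mm⁴
  top flange: d = 194.29 mm → contributes +329 073 193 mm⁴
  hole: d = -195.71 mm → contributes −3 008 683 mm⁴
Total I = 706 598 194 mm⁴.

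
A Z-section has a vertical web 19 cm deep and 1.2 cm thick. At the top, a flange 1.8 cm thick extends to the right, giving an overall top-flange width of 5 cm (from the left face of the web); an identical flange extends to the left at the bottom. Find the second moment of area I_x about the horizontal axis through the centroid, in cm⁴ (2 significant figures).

Decompose the section into non-overlapping parts with the origin at the bottom-left of its bounding rectangle.
Web: 1.2 × 19, A = 22.8 cm², y = 9.5 cm, Ī = 685.9 cm⁴.
Top flange (beyond web): 3.8 × 1.8, A = 6.84 cm², y = 18.1 cm, Ī = 1.847 cm⁴.
Bottom flange (beyond web): 3.8 × 1.8, A = 6.84 cm², y = 0.9 cm, Ī = 1.847 cm⁴.
Centroid: ȳ = ΣA·y / ΣA = 9.5 cm.
Transfer each piece to the horizontal axis through the centroid using Ī + A·d² with d = y − 9.5:
  web: d = 0 cm → contributes +685.9 cm⁴
  top flange (beyond web): d = 8.6 cm → contributes +507.7 cm⁴
  bottom flange (beyond web): d = -8.6 cm → contributes +507.7 cm⁴
Total I = 1 701 cm⁴.

I_x ≈ 1700 cm⁴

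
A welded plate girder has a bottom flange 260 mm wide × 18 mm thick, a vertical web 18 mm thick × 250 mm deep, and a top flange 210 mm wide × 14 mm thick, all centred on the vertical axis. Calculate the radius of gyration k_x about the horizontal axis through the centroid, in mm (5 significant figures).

Treat the section as a set of non-overlapping primitives; coordinates are from the bounding-box lower-left.
Bottom plate: 260 × 18, A = 4 680 mm², y = 9 mm, Ī = 126 360 mm⁴.
Web plate: 18 × 250, A = 4 500 mm², y = 143 mm, Ī = 23 437 500 mm⁴.
Top plate: 210 × 14, A = 2 940 mm², y = 275 mm, Ī = 48 020 mm⁴.
Centroid: ȳ = ΣA·y / ΣA = 123.2772 mm.
Transfer each piece to the horizontal axis through the centroid using Ī + A·d² with d = y − 123.2772:
  bottom plate: d = -114.2772 mm → contributes +61 243 813 mm⁴
  web plate: d = 19.72277 mm → contributes +25 187 945 mm⁴
  top plate: d = 151.7228 mm → contributes +67 726 231 mm⁴
Total I = 154 157 989 mm⁴.
Radius of gyration: k = √(I/A) = √(154 157 989 / 12 120) = 112.7799 mm.

k_x ≈ 112.78 mm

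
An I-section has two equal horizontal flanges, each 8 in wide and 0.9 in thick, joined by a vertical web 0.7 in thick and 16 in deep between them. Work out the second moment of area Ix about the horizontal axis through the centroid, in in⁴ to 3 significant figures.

Ix ≈ 1270 in⁴

Split into non-overlapping primitives; take the origin at the lower-left of the bounding box.
Bottom flange: 8 × 0.9, A = 7.2 in², y = 0.45 in, Ī = 0.486 in⁴.
Web: 0.7 × 16, A = 11.2 in², y = 8.9 in, Ī = 238.93 in⁴.
Top flange: 8 × 0.9, A = 7.2 in², y = 17.35 in, Ī = 0.486 in⁴.
By symmetry the centroid is at mid-height, ȳ = 8.9 in.
Transfer each piece to the horizontal axis through the centroid using Ī + A·d² with d = y − 8.9:
  bottom flange: d = -8.45 in → contributes +514.58 in⁴
  web: d = 0 in → contributes +238.93 in⁴
  top flange: d = 8.45 in → contributes +514.58 in⁴
Total I = 1268.1 in⁴.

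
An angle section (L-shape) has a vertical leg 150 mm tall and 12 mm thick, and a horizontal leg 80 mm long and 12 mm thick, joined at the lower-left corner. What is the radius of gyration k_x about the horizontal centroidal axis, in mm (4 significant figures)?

Break the section into simple shapes (no overlaps), measuring from the bottom-left corner of the bounding box.
Vertical leg: 12 × 150, A = 1 800 mm², y = 75 mm, Ī = 3 375 000 mm⁴.
Horizontal leg (remainder): 68 × 12, A = 816 mm², y = 6 mm, Ī = 9 792 mm⁴.
Centroid: ȳ = ΣA·y / ΣA = 53.4771 mm.
Transfer each piece to the horizontal centroidal axis using Ī + A·d² with d = y − 53.4771:
  vertical leg: d = 21.5229 mm → contributes +4 208 826 mm⁴
  horizontal leg (remainder): d = -47.4771 mm → contributes +1 849 114 mm⁴
Total I = 6 057 941 mm⁴.
Radius of gyration: k = √(I/A) = √(6 057 941 / 2 616) = 48.122 mm.

k_x ≈ 48.12 mm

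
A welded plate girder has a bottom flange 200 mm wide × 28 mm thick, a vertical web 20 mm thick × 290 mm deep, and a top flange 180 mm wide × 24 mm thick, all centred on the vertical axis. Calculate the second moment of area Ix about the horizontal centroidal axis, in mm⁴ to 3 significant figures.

Treat the section as a set of non-overlapping primitives; coordinates are from the bounding-box lower-left.
Bottom plate: 200 × 28, A = 5 600 mm², y = 14 mm, Ī = 365 867 mm⁴.
Web plate: 20 × 290, A = 5 800 mm², y = 173 mm, Ī = 40 648 333 mm⁴.
Top plate: 180 × 24, A = 4 320 mm², y = 330 mm, Ī = 207 360 mm⁴.
Centroid: ȳ = ΣA·y / ΣA = 159.5 mm.
Transfer each piece to the horizontal centroidal axis using Ī + A·d² with d = y − 159.5:
  bottom plate: d = -145.5 mm → contributes +118 925 487 mm⁴
  web plate: d = 13.496 mm → contributes +41 704 786 mm⁴
  top plate: d = 170.5 mm → contributes +125 785 217 mm⁴
Total I = 286 415 490 mm⁴.

Ix ≈ 2.86 × 10⁸ mm⁴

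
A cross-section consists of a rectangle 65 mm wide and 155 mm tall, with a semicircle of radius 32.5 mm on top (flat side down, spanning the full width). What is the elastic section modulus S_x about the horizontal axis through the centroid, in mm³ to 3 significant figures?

S_x ≈ 3.31 × 10⁵ mm³

Treat the section as a set of non-overlapping primitives; coordinates are from the bounding-box lower-left.
Rectangular body: 65 × 155, A = 10 075 mm², y = 77.5 mm, Ī = 20 170 990 mm⁴.
Semicircular cap: semicircle r = 32.5, A = 1659.2 mm², y = 168.79 mm, Ī = 122 452 mm⁴.
Centroid: ȳ = ΣA·y / ΣA = 90.408 mm.
Transfer each piece to the horizontal axis through the centroid using Ī + A·d² with d = y − 90.408:
  rectangular body: d = -12.908 mm → contributes +21 849 769 mm⁴
  semicircular cap: d = 78.385 mm → contributes +10 316 630 mm⁴
Total I = 32 166 399 mm⁴.
Extreme fibre distance c = 97.092 mm; S = I/c = 331 300 mm³.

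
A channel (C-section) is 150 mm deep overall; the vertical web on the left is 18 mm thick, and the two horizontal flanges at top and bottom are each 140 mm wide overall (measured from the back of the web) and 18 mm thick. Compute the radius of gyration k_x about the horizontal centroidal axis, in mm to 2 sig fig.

Decompose the section into non-overlapping parts with the origin at the bottom-left of its bounding rectangle.
Web: 18 × 150, A = 2 700 mm², y = 75 mm, Ī = 5 062 500 mm⁴.
Top flange (beyond web): 122 × 18, A = 2 196 mm², y = 141 mm, Ī = 59 292 mm⁴.
Bottom flange (beyond web): 122 × 18, A = 2 196 mm², y = 9 mm, Ī = 59 292 mm⁴.
By symmetry the centroid is at mid-height, ȳ = 75 mm.
Transfer each piece to the horizontal centroidal axis using Ī + A·d² with d = y − 75:
  web: d = 0 mm → contributes +5 062 500 mm⁴
  top flange (beyond web): d = 66 mm → contributes +9 625 068 mm⁴
  bottom flange (beyond web): d = -66 mm → contributes +9 625 068 mm⁴
Total I = 24 312 636 mm⁴.
Radius of gyration: k = √(I/A) = √(24 312 636 / 7 092) = 58.55 mm.

k_x ≈ 59 mm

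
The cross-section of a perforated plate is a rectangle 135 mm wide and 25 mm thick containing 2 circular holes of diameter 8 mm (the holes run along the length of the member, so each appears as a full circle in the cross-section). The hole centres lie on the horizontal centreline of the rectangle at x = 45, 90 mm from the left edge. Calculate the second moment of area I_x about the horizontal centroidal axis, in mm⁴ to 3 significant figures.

Break the section into simple shapes (no overlaps), measuring from the bottom-left corner of the bounding box.
Plate: 135 × 25, A = 3 375 mm², y = 12.5 mm, Ī = 175 781 mm⁴.
Hole 1 (subtracted): ⌀8, A = 50.265 mm², y = 12.5 mm, Ī = 201.06 mm⁴.
Hole 2 (subtracted): ⌀8, A = 50.265 mm², y = 12.5 mm, Ī = 201.06 mm⁴.
By symmetry the centroid is at mid-height, ȳ = 12.5 mm.
All pieces are centred on the horizontal centroidal axis, so I = ΣĪ (holes subtracted) = 175 379 mm⁴.

I_x ≈ 1.75 × 10⁵ mm⁴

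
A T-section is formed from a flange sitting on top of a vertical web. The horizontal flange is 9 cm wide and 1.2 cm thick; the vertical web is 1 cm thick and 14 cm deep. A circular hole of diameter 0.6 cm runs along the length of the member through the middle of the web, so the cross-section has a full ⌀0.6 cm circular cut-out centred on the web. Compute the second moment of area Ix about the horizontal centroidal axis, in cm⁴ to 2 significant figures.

Decompose the section into non-overlapping parts with the origin at the bottom-left of its bounding rectangle.
Flange: 9 × 1.2, A = 10.8 cm², y = 14.6 cm, Ī = 1.296 cm⁴.
Web: 1 × 14, A = 14 cm², y = 7 cm, Ī = 228.7 cm⁴.
Hole (subtracted): ⌀0.6, A = 0.2827 cm², y = 7 cm, Ī = 0.006362 cm⁴.
Centroid: ȳ = ΣA·y / ΣA = 10.35 cm.
Transfer each piece to the horizontal centroidal axis using Ī + A·d² with d = y − 10.35:
  flange: d = 4.252 cm → contributes +196.6 cm⁴
  web: d = -3.348 cm → contributes +385.6 cm⁴
  hole: d = -3.348 cm → contributes −3.175 cm⁴
Total I = 579 cm⁴.

Ix ≈ 580 cm⁴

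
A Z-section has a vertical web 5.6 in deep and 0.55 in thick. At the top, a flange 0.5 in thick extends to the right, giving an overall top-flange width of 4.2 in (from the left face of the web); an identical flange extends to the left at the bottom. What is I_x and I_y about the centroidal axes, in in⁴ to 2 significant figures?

Decompose the section into non-overlapping parts with the origin at the bottom-left of its bounding rectangle.
Web: 0.55 × 5.6, A = 3.08 in², y = 2.8 in, Ī = 8.049 in⁴.
Top flange (beyond web): 3.65 × 0.5, A = 1.825 in², y = 5.35 in, Ī = 0.03802 in⁴.
Bottom flange (beyond web): 3.65 × 0.5, A = 1.825 in², y = 0.25 in, Ī = 0.03802 in⁴.
Centroid: ȳ = ΣA·y / ΣA = 2.8 in.
Transfer each piece to the centroidal x-axis using Ī + A·d² with d = y − 2.8:
  web: d = 0 in → contributes +8.049 in⁴
  top flange (beyond web): d = 2.55 in → contributes +11.91 in⁴
  bottom flange (beyond web): d = -2.55 in → contributes +11.91 in⁴
Total I = 31.86 in⁴.
For the y-axis: x̄ = 3.925 in.
Repeating about the centroidal y-axis gives I_y = 20.23 in⁴.

I_x ≈ 32 in⁴, I_y ≈ 20 in⁴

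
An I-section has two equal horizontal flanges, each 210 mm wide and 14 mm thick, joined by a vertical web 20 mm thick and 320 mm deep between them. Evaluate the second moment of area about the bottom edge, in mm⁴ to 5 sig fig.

I_base ≈ 5.9049 × 10⁸ mm⁴

Treat the section as a set of non-overlapping primitives; coordinates are from the bounding-box lower-left.
Bottom flange: 210 × 14, A = 2 940 mm², y = 7 mm, Ī = 48 020 mm⁴.
Web: 20 × 320, A = 6 400 mm², y = 174 mm, Ī = 54 613 333 mm⁴.
Top flange: 210 × 14, A = 2 940 mm², y = 341 mm, Ī = 48 020 mm⁴.
Transfer each piece to the bottom edge using Ī + A·d² with d = y − 0:
  bottom flange: d = 7 mm → contributes +192 080 mm⁴
  web: d = 174 mm → contributes +248 379 733 mm⁴
  top flange: d = 341 mm → contributes +341 914 160 mm⁴
Total I = 590 485 973 mm⁴.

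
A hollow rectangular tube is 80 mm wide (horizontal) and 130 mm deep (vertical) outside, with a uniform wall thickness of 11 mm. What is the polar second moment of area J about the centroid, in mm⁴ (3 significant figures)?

Treat the section as a set of non-overlapping primitives; coordinates are from the bounding-box lower-left.
Outer rectangle: 80 × 130, A = 10 400 mm², y = 65 mm, Ī = 14 646 667 mm⁴.
Inner void (subtracted): 58 × 108, A = 6 264 mm², y = 65 mm, Ī = 6 088 608 mm⁴.
By symmetry the centroid is at mid-height, ȳ = 65 mm.
All pieces are centred on the centroidal x-axis, so I = ΣĪ (holes subtracted) = 8 558 059 mm⁴.
Repeating about the centroidal y-axis gives I_y = 3 790 659 mm⁴.
Polar second moment: J = I_x + I_y = 12 348 717 mm⁴.

J ≈ 1.23 × 10⁷ mm⁴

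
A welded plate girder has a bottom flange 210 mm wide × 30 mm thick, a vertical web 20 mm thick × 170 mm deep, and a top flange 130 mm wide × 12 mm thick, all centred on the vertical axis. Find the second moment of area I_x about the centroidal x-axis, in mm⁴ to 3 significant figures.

Break the section into simple shapes (no overlaps), measuring from the bottom-left corner of the bounding box.
Bottom plate: 210 × 30, A = 6 300 mm², y = 15 mm, Ī = 472 500 mm⁴.
Web plate: 20 × 170, A = 3 400 mm², y = 115 mm, Ī = 8 188 333 mm⁴.
Top plate: 130 × 12, A = 1 560 mm², y = 206 mm, Ī = 18 720 mm⁴.
Centroid: ȳ = ΣA·y / ΣA = 71.657 mm.
Transfer each piece to the centroidal x-axis using Ī + A·d² with d = y − 71.657:
  bottom plate: d = -56.657 mm → contributes +20 695 737 mm⁴
  web plate: d = 43.343 mm → contributes +14 575 569 mm⁴
  top plate: d = 134.34 mm → contributes +28 173 584 mm⁴
Total I = 63 444 890 mm⁴.

I_x ≈ 6.34 × 10⁷ mm⁴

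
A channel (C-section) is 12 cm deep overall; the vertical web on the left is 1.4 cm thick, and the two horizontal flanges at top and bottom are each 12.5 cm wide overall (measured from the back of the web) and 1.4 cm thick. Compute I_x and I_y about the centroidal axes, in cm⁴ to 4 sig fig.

Treat the section as a set of non-overlapping primitives; coordinates are from the bounding-box lower-left.
Web: 1.4 × 12, A = 16.8 cm², y = 6 cm, Ī = 201.6 cm⁴.
Top flange (beyond web): 11.1 × 1.4, A = 15.54 cm², y = 11.3 cm, Ī = 2.5382 cm⁴.
Bottom flange (beyond web): 11.1 × 1.4, A = 15.54 cm², y = 0.7 cm, Ī = 2.5382 cm⁴.
By symmetry the centroid is at mid-height, ȳ = 6 cm.
Transfer each piece to the centroidal x-axis using Ī + A·d² with d = y − 6:
  web: d = 0 cm → contributes +201.6 cm⁴
  top flange (beyond web): d = 5.3 cm → contributes +439.057 cm⁴
  bottom flange (beyond web): d = -5.3 cm → contributes +439.057 cm⁴
Total I = 1079.71 cm⁴.
For the y-axis: x̄ = 4.75702 cm.
Repeating about the centroidal y-axis gives I_y = 747.845 cm⁴.

I_x ≈ 1080 cm⁴, I_y ≈ 747.8 cm⁴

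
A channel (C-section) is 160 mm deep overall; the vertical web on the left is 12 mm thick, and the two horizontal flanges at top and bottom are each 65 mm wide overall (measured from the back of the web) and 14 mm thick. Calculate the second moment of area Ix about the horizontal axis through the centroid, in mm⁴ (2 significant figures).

Split into non-overlapping primitives; take the origin at the lower-left of the bounding box.
Web: 12 × 160, A = 1 920 mm², y = 80 mm, Ī = 4 096 000 mm⁴.
Top flange (beyond web): 53 × 14, A = 742 mm², y = 153 mm, Ī = 12 119 mm⁴.
Bottom flange (beyond web): 53 × 14, A = 742 mm², y = 7 mm, Ī = 12 119 mm⁴.
By symmetry the centroid is at mid-height, ȳ = 80 mm.
Transfer each piece to the horizontal axis through the centroid using Ī + A·d² with d = y − 80:
  web: d = 0 mm → contributes +4 096 000 mm⁴
  top flange (beyond web): d = 73 mm → contributes +3 966 237 mm⁴
  bottom flange (beyond web): d = -73 mm → contributes +3 966 237 mm⁴
Total I = 12 028 475 mm⁴.

Ix ≈ 1.2 × 10⁷ mm⁴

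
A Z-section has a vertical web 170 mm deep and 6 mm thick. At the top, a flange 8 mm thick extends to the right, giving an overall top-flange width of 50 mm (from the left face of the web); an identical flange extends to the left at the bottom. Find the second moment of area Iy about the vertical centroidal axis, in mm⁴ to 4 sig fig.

Iy ≈ 5.566 × 10⁵ mm⁴

Split into non-overlapping primitives; take the origin at the lower-left of the bounding box.
Web: 6 × 170, A = 1 020 mm², x = 47 mm, Ī = 3 060 mm⁴.
Top flange (beyond web): 44 × 8, A = 352 mm², x = 72 mm, Ī = 56789.3 mm⁴.
Bottom flange (beyond web): 44 × 8, A = 352 mm², x = 22 mm, Ī = 56789.3 mm⁴.
Centroid: x̄ = ΣA·x / ΣA = 47 mm.
Transfer each piece to the vertical centroidal axis using Ī + A·d² with d = x − 47:
  web: d = 0 mm → contributes +3 060 mm⁴
  top flange (beyond web): d = 25 mm → contributes +276 789 mm⁴
  bottom flange (beyond web): d = -25 mm → contributes +276 789 mm⁴
Total I = 556 639 mm⁴.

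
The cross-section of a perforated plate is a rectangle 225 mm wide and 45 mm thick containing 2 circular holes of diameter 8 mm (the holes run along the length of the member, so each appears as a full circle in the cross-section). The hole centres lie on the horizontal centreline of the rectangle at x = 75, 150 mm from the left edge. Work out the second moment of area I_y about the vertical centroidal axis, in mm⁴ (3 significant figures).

I_y ≈ 4.26 × 10⁷ mm⁴

Treat the section as a set of non-overlapping primitives; coordinates are from the bounding-box lower-left.
Plate: 225 × 45, A = 10 125 mm², x = 112.5 mm, Ī = 42 714 844 mm⁴.
Hole 1 (subtracted): ⌀8, A = 50.265 mm², x = 75 mm, Ī = 201.06 mm⁴.
Hole 2 (subtracted): ⌀8, A = 50.265 mm², x = 150 mm, Ī = 201.06 mm⁴.
By symmetry the centroid is at mid-width, x̄ = 112.5 mm.
Transfer each piece to the vertical centroidal axis using Ī + A·d² with d = x − 112.5:
  plate: d = 0 mm → contributes +42 714 844 mm⁴
  hole 1: d = -37.5 mm → contributes −70 887 mm⁴
  hole 2: d = 37.5 mm → contributes −70 887 mm⁴
Total I = 42 573 070 mm⁴.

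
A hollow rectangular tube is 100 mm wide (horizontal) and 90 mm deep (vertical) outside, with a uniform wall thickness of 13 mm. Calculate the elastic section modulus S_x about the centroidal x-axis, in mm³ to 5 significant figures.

Split into non-overlapping primitives; take the origin at the lower-left of the bounding box.
Outer rectangle: 100 × 90, A = 9 000 mm², y = 45 mm, Ī = 6 075 000 mm⁴.
Inner void (subtracted): 74 × 64, A = 4 736 mm², y = 45 mm, Ī = 1 616 555 mm⁴.
By symmetry the centroid is at mid-height, ȳ = 45 mm.
All pieces are centred on the centroidal x-axis, so I = ΣĪ (holes subtracted) = 4 458 445 mm⁴.
Extreme fibre distance c = 45 mm; S = I/c = 99076.56 mm³.

S_x ≈ 9.9077 × 10⁴ mm³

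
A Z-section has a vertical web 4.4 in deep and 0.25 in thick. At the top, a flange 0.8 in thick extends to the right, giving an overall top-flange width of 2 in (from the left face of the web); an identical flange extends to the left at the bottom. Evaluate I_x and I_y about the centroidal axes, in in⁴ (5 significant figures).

Split into non-overlapping primitives; take the origin at the lower-left of the bounding box.
Web: 0.25 × 4.4, A = 1.1 in², y = 2.2 in, Ī = 1.774667 in⁴.
Top flange (beyond web): 1.75 × 0.8, A = 1.4 in², y = 4 in, Ī = 0.07466667 in⁴.
Bottom flange (beyond web): 1.75 × 0.8, A = 1.4 in², y = 0.4 in, Ī = 0.07466667 in⁴.
Centroid: ȳ = ΣA·y / ΣA = 2.2 in.
Transfer each piece to the centroidal x-axis using Ī + A·d² with d = y − 2.2:
  web: d = 0 in → contributes +1.774667 in⁴
  top flange (beyond web): d = 1.8 in → contributes +4.610667 in⁴
  bottom flange (beyond web): d = -1.8 in → contributes +4.610667 in⁴
Total I = 10.996 in⁴.
For the y-axis: x̄ = 1.875 in.
Repeating about the centroidal y-axis gives I_y = 3.520313 in⁴.

I_x ≈ 10.996 in⁴, I_y ≈ 3.5203 in⁴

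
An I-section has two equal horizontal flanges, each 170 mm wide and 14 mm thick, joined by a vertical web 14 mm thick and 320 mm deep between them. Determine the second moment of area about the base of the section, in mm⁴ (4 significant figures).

Break the section into simple shapes (no overlaps), measuring from the bottom-left corner of the bounding box.
Bottom flange: 170 × 14, A = 2 380 mm², y = 7 mm, Ī = 38873.3 mm⁴.
Web: 14 × 320, A = 4 480 mm², y = 174 mm, Ī = 38 229 333 mm⁴.
Top flange: 170 × 14, A = 2 380 mm², y = 341 mm, Ī = 38873.3 mm⁴.
Transfer each piece to a horizontal axis along the bottom face using Ī + A·d² with d = y − 0:
  bottom flange: d = 7 mm → contributes +155 493 mm⁴
  web: d = 174 mm → contributes +173 865 813 mm⁴
  top flange: d = 341 mm → contributes +276 787 653 mm⁴
Total I = 450 808 960 mm⁴.

I_base ≈ 4.508 × 10⁸ mm⁴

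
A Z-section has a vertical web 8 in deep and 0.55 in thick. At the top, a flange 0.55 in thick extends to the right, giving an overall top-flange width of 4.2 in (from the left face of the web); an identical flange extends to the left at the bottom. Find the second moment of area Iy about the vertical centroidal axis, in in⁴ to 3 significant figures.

Iy ≈ 22.3 in⁴

Decompose the section into non-overlapping parts with the origin at the bottom-left of its bounding rectangle.
Web: 0.55 × 8, A = 4.4 in², x = 3.925 in, Ī = 0.11092 in⁴.
Top flange (beyond web): 3.65 × 0.55, A = 2.0075 in², x = 6.025 in, Ī = 2.2287 in⁴.
Bottom flange (beyond web): 3.65 × 0.55, A = 2.0075 in², x = 1.825 in, Ī = 2.2287 in⁴.
Centroid: x̄ = ΣA·x / ΣA = 3.925 in.
Transfer each piece to the vertical centroidal axis using Ī + A·d² with d = x − 3.925:
  web: d = 0 in → contributes +0.11092 in⁴
  top flange (beyond web): d = 2.1 in → contributes +11.082 in⁴
  bottom flange (beyond web): d = -2.1 in → contributes +11.082 in⁴
Total I = 22.275 in⁴.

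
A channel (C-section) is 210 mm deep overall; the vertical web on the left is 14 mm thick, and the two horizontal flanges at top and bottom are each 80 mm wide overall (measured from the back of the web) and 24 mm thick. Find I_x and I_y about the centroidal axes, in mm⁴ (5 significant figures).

I_x ≈ 3.8357 × 10⁷ mm⁴, I_y ≈ 3.6378 × 10⁶ mm⁴

Break the section into simple shapes (no overlaps), measuring from the bottom-left corner of the bounding box.
Web: 14 × 210, A = 2 940 mm², y = 105 mm, Ī = 10 804 500 mm⁴.
Top flange (beyond web): 66 × 24, A = 1 584 mm², y = 198 mm, Ī = 76 032 mm⁴.
Bottom flange (beyond web): 66 × 24, A = 1 584 mm², y = 12 mm, Ī = 76 032 mm⁴.
By symmetry the centroid is at mid-height, ȳ = 105 mm.
Transfer each piece to the centroidal x-axis using Ī + A·d² with d = y − 105:
  web: d = 0 mm → contributes +10 804 500 mm⁴
  top flange (beyond web): d = 93 mm → contributes +13 776 048 mm⁴
  bottom flange (beyond web): d = -93 mm → contributes +13 776 048 mm⁴
Total I = 38 356 596 mm⁴.
For the y-axis: x̄ = 27.74656 mm.
Repeating about the centroidal y-axis gives I_y = 3 637 800 mm⁴.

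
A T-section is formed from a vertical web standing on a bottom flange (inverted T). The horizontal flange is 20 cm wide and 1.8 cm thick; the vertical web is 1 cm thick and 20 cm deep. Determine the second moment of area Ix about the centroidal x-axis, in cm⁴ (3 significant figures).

Ix ≈ 2200 cm⁴

Split into non-overlapping primitives; take the origin at the lower-left of the bounding box.
Flange: 20 × 1.8, A = 36 cm², y = 0.9 cm, Ī = 9.72 cm⁴.
Web: 1 × 20, A = 20 cm², y = 11.8 cm, Ī = 666.67 cm⁴.
Centroid: ȳ = ΣA·y / ΣA = 4.7929 cm.
Transfer each piece to the centroidal x-axis using Ī + A·d² with d = y − 4.7929:
  flange: d = -3.8929 cm → contributes +555.28 cm⁴
  web: d = 7.0071 cm → contributes +1648.7 cm⁴
Total I = 2203.9 cm⁴.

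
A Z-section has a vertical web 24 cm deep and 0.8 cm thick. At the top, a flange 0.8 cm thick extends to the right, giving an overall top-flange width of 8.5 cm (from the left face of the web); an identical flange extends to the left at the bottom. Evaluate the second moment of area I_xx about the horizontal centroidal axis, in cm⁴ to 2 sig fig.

Break the section into simple shapes (no overlaps), measuring from the bottom-left corner of the bounding box.
Web: 0.8 × 24, A = 19.2 cm², y = 12 cm, Ī = 921.6 cm⁴.
Top flange (beyond web): 7.7 × 0.8, A = 6.16 cm², y = 23.6 cm, Ī = 0.3285 cm⁴.
Bottom flange (beyond web): 7.7 × 0.8, A = 6.16 cm², y = 0.4 cm, Ī = 0.3285 cm⁴.
Centroid: ȳ = ΣA·y / ΣA = 12 cm.
Transfer each piece to the horizontal centroidal axis using Ī + A·d² with d = y − 12:
  web: d = 0 cm → contributes +921.6 cm⁴
  top flange (beyond web): d = 11.6 cm → contributes +829.2 cm⁴
  bottom flange (beyond web): d = -11.6 cm → contributes +829.2 cm⁴
Total I = 2 580 cm⁴.

I_xx ≈ 2600 cm⁴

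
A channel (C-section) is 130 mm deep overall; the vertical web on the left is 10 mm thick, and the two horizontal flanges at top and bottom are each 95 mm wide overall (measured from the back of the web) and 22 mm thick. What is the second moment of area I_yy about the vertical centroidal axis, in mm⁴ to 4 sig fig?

Break the section into simple shapes (no overlaps), measuring from the bottom-left corner of the bounding box.
Web: 10 × 130, A = 1 300 mm², x = 5 mm, Ī = 10833.3 mm⁴.
Top flange (beyond web): 85 × 22, A = 1 870 mm², x = 52.5 mm, Ī = 1 125 896 mm⁴.
Bottom flange (beyond web): 85 × 22, A = 1 870 mm², x = 52.5 mm, Ī = 1 125 896 mm⁴.
Centroid: x̄ = ΣA·x / ΣA = 40.248 mm.
Transfer each piece to the vertical centroidal axis using Ī + A·d² with d = x − 40.248:
  web: d = -35.248 mm → contributes +1 625 983 mm⁴
  top flange (beyond web): d = 12.252 mm → contributes +1 406 604 mm⁴
  bottom flange (beyond web): d = 12.252 mm → contributes +1 406 604 mm⁴
Total I = 4 439 190 mm⁴.

I_yy ≈ 4.439 × 10⁶ mm⁴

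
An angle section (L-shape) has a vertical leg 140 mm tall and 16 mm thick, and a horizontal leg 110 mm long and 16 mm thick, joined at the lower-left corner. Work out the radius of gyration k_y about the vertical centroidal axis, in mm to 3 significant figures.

k_y ≈ 32.2 mm

Break the section into simple shapes (no overlaps), measuring from the bottom-left corner of the bounding box.
Vertical leg: 16 × 140, A = 2 240 mm², x = 8 mm, Ī = 47 787 mm⁴.
Horizontal leg (remainder): 94 × 16, A = 1 504 mm², x = 63 mm, Ī = 1 107 445 mm⁴.
Centroid: x̄ = ΣA·x / ΣA = 30.094 mm.
Transfer each piece to the vertical centroidal axis using Ī + A·d² with d = x − 30.094:
  vertical leg: d = -22.094 mm → contributes +1 141 233 mm⁴
  horizontal leg (remainder): d = 32.906 mm → contributes +2 735 982 mm⁴
Total I = 3 877 215 mm⁴.
Radius of gyration: k = √(I/A) = √(3 877 215 / 3 744) = 32.18 mm.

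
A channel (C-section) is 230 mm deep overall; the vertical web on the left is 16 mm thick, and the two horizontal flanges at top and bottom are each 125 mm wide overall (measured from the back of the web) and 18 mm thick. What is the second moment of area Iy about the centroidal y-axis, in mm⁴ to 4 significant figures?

Iy ≈ 1.138 × 10⁷ mm⁴

Treat the section as a set of non-overlapping primitives; coordinates are from the bounding-box lower-left.
Web: 16 × 230, A = 3 680 mm², x = 8 mm, Ī = 78506.7 mm⁴.
Top flange (beyond web): 109 × 18, A = 1 962 mm², x = 70.5 mm, Ī = 1 942 544 mm⁴.
Bottom flange (beyond web): 109 × 18, A = 1 962 mm², x = 70.5 mm, Ī = 1 942 544 mm⁴.
Centroid: x̄ = ΣA·x / ΣA = 40.2528 mm.
Transfer each piece to the centroidal y-axis using Ī + A·d² with d = x − 40.2528:
  web: d = -32.2528 mm → contributes +3 906 592 mm⁴
  top flange (beyond web): d = 30.2472 mm → contributes +3 737 568 mm⁴
  bottom flange (beyond web): d = 30.2472 mm → contributes +3 737 568 mm⁴
Total I = 11 381 729 mm⁴.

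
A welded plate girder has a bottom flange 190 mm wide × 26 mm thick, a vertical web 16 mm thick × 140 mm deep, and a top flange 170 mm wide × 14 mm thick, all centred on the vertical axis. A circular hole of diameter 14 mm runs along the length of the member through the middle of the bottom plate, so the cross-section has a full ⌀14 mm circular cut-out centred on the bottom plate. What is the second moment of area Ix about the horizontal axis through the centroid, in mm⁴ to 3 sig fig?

Treat the section as a set of non-overlapping primitives; coordinates are from the bounding-box lower-left.
Bottom plate: 190 × 26, A = 4 940 mm², y = 13 mm, Ī = 278 287 mm⁴.
Web plate: 16 × 140, A = 2 240 mm², y = 96 mm, Ī = 3 658 667 mm⁴.
Top plate: 170 × 14, A = 2 380 mm², y = 173 mm, Ī = 38 873 mm⁴.
Hole (subtracted): ⌀14, A = 153.94 mm², y = 13 mm, Ī = 1885.7 mm⁴.
Centroid: ȳ = ΣA·y / ΣA = 73.251 mm.
Transfer each piece to the horizontal axis through the centroid using Ī + A·d² with d = y − 73.251:
  bottom plate: d = -60.251 mm → contributes +18 211 097 mm⁴
  web plate: d = 22.749 mm → contributes +4 817 955 mm⁴
  top plate: d = 99.749 mm → contributes +23 719 781 mm⁴
  hole: d = -60.251 mm → contributes −560 700 mm⁴
Total I = 46 188 134 mm⁴.

Ix ≈ 4.62 × 10⁷ mm⁴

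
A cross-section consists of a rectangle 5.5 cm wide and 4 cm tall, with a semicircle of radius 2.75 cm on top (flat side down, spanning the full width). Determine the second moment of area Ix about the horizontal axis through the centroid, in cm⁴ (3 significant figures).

Ix ≈ 113 cm⁴

Decompose the section into non-overlapping parts with the origin at the bottom-left of its bounding rectangle.
Rectangular body: 5.5 × 4, A = 22 cm², y = 2 cm, Ī = 29.333 cm⁴.
Semicircular cap: semicircle r = 2.75, A = 11.879 cm², y = 5.1671 cm, Ī = 6.2772 cm⁴.
Centroid: ȳ = ΣA·y / ΣA = 3.1105 cm.
Transfer each piece to the horizontal axis through the centroid using Ī + A·d² with d = y − 3.1105:
  rectangular body: d = -1.1105 cm → contributes +56.464 cm⁴
  semicircular cap: d = 2.0566 cm → contributes +56.523 cm⁴
Total I = 112.99 cm⁴.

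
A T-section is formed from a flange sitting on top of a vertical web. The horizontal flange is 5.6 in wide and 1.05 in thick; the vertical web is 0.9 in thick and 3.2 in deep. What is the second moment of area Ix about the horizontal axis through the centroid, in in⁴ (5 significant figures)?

Split into non-overlapping primitives; take the origin at the lower-left of the bounding box.
Flange: 5.6 × 1.05, A = 5.88 in², y = 3.725 in, Ī = 0.540225 in⁴.
Web: 0.9 × 3.2, A = 2.88 in², y = 1.6 in, Ī = 2.4576 in⁴.
Centroid: ȳ = ΣA·y / ΣA = 3.02637 in.
Transfer each piece to the horizontal axis through the centroid using Ī + A·d² with d = y − 3.02637:
  flange: d = 0.6986301 in → contributes +3.410159 in⁴
  web: d = -1.42637 in → contributes +8.317049 in⁴
Total I = 11.72721 in⁴.

Ix ≈ 11.727 in⁴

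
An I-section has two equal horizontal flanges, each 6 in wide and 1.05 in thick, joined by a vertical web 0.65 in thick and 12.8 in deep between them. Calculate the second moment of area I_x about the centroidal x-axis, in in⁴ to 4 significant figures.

I_x ≈ 719.0 in⁴

Split into non-overlapping primitives; take the origin at the lower-left of the bounding box.
Bottom flange: 6 × 1.05, A = 6.3 in², y = 0.525 in, Ī = 0.578813 in⁴.
Web: 0.65 × 12.8, A = 8.32 in², y = 7.45 in, Ī = 113.596 in⁴.
Top flange: 6 × 1.05, A = 6.3 in², y = 14.375 in, Ī = 0.578813 in⁴.
By symmetry the centroid is at mid-height, ȳ = 7.45 in.
Transfer each piece to the centroidal x-axis using Ī + A·d² with d = y − 7.45:
  bottom flange: d = -6.925 in → contributes +302.699 in⁴
  web: d = 0 in → contributes +113.596 in⁴
  top flange: d = 6.925 in → contributes +302.699 in⁴
Total I = 718.994 in⁴.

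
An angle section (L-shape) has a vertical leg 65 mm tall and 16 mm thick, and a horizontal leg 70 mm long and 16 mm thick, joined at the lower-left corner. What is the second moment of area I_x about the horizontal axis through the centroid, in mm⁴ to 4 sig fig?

Treat the section as a set of non-overlapping primitives; coordinates are from the bounding-box lower-left.
Vertical leg: 16 × 65, A = 1 040 mm², y = 32.5 mm, Ī = 366 167 mm⁴.
Horizontal leg (remainder): 54 × 16, A = 864 mm², y = 8 mm, Ī = 18 432 mm⁴.
Centroid: ȳ = ΣA·y / ΣA = 21.3824 mm.
Transfer each piece to the horizontal axis through the centroid using Ī + A·d² with d = y − 21.3824:
  vertical leg: d = 11.1176 mm → contributes +494 713 mm⁴
  horizontal leg (remainder): d = -13.3824 mm → contributes +173 163 mm⁴
Total I = 667 876 mm⁴.

I_x ≈ 6.679 × 10⁵ mm⁴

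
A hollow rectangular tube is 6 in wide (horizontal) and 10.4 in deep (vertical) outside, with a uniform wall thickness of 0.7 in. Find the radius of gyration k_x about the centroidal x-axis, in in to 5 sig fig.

k_x ≈ 3.6709 in

Decompose the section into non-overlapping parts with the origin at the bottom-left of its bounding rectangle.
Outer rectangle: 6 × 10.4, A = 62.4 in², y = 5.2 in, Ī = 562.432 in⁴.
Inner void (subtracted): 4.6 × 9, A = 41.4 in², y = 5.2 in, Ī = 279.45 in⁴.
By symmetry the centroid is at mid-height, ȳ = 5.2 in.
All pieces are centred on the centroidal x-axis, so I = ΣĪ (holes subtracted) = 282.982 in⁴.
Radius of gyration: k = √(I/A) = √(282.982 / 21) = 3.670876 in.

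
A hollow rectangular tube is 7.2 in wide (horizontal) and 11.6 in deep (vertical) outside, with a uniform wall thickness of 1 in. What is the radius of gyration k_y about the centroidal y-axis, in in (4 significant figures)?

Split into non-overlapping primitives; take the origin at the lower-left of the bounding box.
Outer rectangle: 7.2 × 11.6, A = 83.52 in², x = 3.6 in, Ī = 360.806 in⁴.
Inner void (subtracted): 5.2 × 9.6, A = 49.92 in², x = 3.6 in, Ī = 112.486 in⁴.
By symmetry the centroid is at mid-width, x̄ = 3.6 in.
All pieces are centred on the centroidal y-axis, so I = ΣĪ (holes subtracted) = 248.32 in⁴.
Radius of gyration: k = √(I/A) = √(248.32 / 33.6) = 2.71854 in.

k_y ≈ 2.719 in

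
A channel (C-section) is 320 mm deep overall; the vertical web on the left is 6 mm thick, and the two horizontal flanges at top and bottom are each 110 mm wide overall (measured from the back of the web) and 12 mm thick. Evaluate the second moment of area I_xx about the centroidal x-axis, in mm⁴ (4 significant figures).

I_xx ≈ 7.561 × 10⁷ mm⁴

Treat the section as a set of non-overlapping primitives; coordinates are from the bounding-box lower-left.
Web: 6 × 320, A = 1 920 mm², y = 160 mm, Ī = 16 384 000 mm⁴.
Top flange (beyond web): 104 × 12, A = 1 248 mm², y = 314 mm, Ī = 14 976 mm⁴.
Bottom flange (beyond web): 104 × 12, A = 1 248 mm², y = 6 mm, Ī = 14 976 mm⁴.
By symmetry the centroid is at mid-height, ȳ = 160 mm.
Transfer each piece to the centroidal x-axis using Ī + A·d² with d = y − 160:
  web: d = 0 mm → contributes +16 384 000 mm⁴
  top flange (beyond web): d = 154 mm → contributes +29 612 544 mm⁴
  bottom flange (beyond web): d = -154 mm → contributes +29 612 544 mm⁴
Total I = 75 609 088 mm⁴.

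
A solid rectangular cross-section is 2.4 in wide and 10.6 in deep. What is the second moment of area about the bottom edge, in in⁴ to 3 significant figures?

The section: 2.4 × 10.6, A = 25.44 in², y = 5.3 in, Ī = 238.2 in⁴.
Transfer it to a horizontal axis along the bottom face using Ī + A·d² with d = y − 0:
  the section: d = 5.3 in → contributes +952.81 in⁴
Total I = 952.81 in⁴.

I_base ≈ 953 in⁴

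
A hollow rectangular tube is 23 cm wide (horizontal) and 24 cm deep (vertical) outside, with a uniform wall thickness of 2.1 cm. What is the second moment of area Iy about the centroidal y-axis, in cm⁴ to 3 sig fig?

Break the section into simple shapes (no overlaps), measuring from the bottom-left corner of the bounding box.
Outer rectangle: 23 × 24, A = 552 cm², x = 11.5 cm, Ī = 24 334 cm⁴.
Inner void (subtracted): 18.8 × 19.8, A = 372.24 cm², x = 11.5 cm, Ī = 10 964 cm⁴.
By symmetry the centroid is at mid-width, x̄ = 11.5 cm.
All pieces are centred on the centroidal y-axis, so I = ΣĪ (holes subtracted) = 13 370 cm⁴.

Iy ≈ 1.34 × 10⁴ cm⁴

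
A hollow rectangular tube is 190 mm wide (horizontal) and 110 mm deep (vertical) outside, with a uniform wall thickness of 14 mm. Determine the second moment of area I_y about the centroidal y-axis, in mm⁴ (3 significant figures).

Treat the section as a set of non-overlapping primitives; coordinates are from the bounding-box lower-left.
Outer rectangle: 190 × 110, A = 20 900 mm², x = 95 mm, Ī = 62 874 167 mm⁴.
Inner void (subtracted): 162 × 82, A = 13 284 mm², x = 95 mm, Ī = 29 052 108 mm⁴.
By symmetry the centroid is at mid-width, x̄ = 95 mm.
All pieces are centred on the centroidal y-axis, so I = ΣĪ (holes subtracted) = 33 822 059 mm⁴.

I_y ≈ 3.38 × 10⁷ mm⁴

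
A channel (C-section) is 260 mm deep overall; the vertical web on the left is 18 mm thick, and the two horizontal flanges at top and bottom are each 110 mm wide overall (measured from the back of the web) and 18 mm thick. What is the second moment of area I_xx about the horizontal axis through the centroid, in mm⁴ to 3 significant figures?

I_xx ≈ 7.49 × 10⁷ mm⁴

Decompose the section into non-overlapping parts with the origin at the bottom-left of its bounding rectangle.
Web: 18 × 260, A = 4 680 mm², y = 130 mm, Ī = 26 364 000 mm⁴.
Top flange (beyond web): 92 × 18, A = 1 656 mm², y = 251 mm, Ī = 44 712 mm⁴.
Bottom flange (beyond web): 92 × 18, A = 1 656 mm², y = 9 mm, Ī = 44 712 mm⁴.
By symmetry the centroid is at mid-height, ȳ = 130 mm.
Transfer each piece to the horizontal axis through the centroid using Ī + A·d² with d = y − 130:
  web: d = 0 mm → contributes +26 364 000 mm⁴
  top flange (beyond web): d = 121 mm → contributes +24 290 208 mm⁴
  bottom flange (beyond web): d = -121 mm → contributes +24 290 208 mm⁴
Total I = 74 944 416 mm⁴.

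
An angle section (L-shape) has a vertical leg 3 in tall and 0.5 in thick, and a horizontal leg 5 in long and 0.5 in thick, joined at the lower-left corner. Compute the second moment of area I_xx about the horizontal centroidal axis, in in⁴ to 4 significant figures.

I_xx ≈ 2.578 in⁴

Treat the section as a set of non-overlapping primitives; coordinates are from the bounding-box lower-left.
Vertical leg: 0.5 × 3, A = 1.5 in², y = 1.5 in, Ī = 1.125 in⁴.
Horizontal leg (remainder): 4.5 × 0.5, A = 2.25 in², y = 0.25 in, Ī = 0.046875 in⁴.
Centroid: ȳ = ΣA·y / ΣA = 0.75 in.
Transfer each piece to the horizontal centroidal axis using Ī + A·d² with d = y − 0.75:
  vertical leg: d = 0.75 in → contributes +1.96875 in⁴
  horizontal leg (remainder): d = -0.5 in → contributes +0.609375 in⁴
Total I = 2.57813 in⁴.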